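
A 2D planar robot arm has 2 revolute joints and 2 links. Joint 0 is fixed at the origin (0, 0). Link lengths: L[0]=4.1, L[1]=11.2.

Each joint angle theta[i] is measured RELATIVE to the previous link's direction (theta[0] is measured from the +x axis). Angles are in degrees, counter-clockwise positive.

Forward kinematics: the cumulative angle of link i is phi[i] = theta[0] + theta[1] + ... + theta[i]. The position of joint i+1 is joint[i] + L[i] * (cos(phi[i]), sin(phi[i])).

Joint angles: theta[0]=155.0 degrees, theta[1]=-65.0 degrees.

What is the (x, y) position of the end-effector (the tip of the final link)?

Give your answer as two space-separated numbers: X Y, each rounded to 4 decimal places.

joint[0] = (0.0000, 0.0000)  (base)
link 0: phi[0] = 155 = 155 deg
  cos(155 deg) = -0.9063, sin(155 deg) = 0.4226
  joint[1] = (0.0000, 0.0000) + 4.1 * (-0.9063, 0.4226) = (0.0000 + -3.7159, 0.0000 + 1.7327) = (-3.7159, 1.7327)
link 1: phi[1] = 155 + -65 = 90 deg
  cos(90 deg) = 0.0000, sin(90 deg) = 1.0000
  joint[2] = (-3.7159, 1.7327) + 11.2 * (0.0000, 1.0000) = (-3.7159 + 0.0000, 1.7327 + 11.2000) = (-3.7159, 12.9327)
End effector: (-3.7159, 12.9327)

Answer: -3.7159 12.9327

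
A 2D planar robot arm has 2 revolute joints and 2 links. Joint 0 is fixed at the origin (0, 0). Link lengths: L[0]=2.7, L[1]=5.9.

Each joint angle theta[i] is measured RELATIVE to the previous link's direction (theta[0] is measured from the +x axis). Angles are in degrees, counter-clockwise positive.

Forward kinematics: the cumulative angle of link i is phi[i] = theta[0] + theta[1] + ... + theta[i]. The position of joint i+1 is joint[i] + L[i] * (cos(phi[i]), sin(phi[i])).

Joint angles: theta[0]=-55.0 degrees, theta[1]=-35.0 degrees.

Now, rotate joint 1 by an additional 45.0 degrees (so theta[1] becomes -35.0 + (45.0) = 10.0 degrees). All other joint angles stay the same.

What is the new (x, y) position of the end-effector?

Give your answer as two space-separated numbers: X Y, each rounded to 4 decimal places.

joint[0] = (0.0000, 0.0000)  (base)
link 0: phi[0] = -55 = -55 deg
  cos(-55 deg) = 0.5736, sin(-55 deg) = -0.8192
  joint[1] = (0.0000, 0.0000) + 2.7 * (0.5736, -0.8192) = (0.0000 + 1.5487, 0.0000 + -2.2117) = (1.5487, -2.2117)
link 1: phi[1] = -55 + 10 = -45 deg
  cos(-45 deg) = 0.7071, sin(-45 deg) = -0.7071
  joint[2] = (1.5487, -2.2117) + 5.9 * (0.7071, -0.7071) = (1.5487 + 4.1719, -2.2117 + -4.1719) = (5.7206, -6.3836)
End effector: (5.7206, -6.3836)

Answer: 5.7206 -6.3836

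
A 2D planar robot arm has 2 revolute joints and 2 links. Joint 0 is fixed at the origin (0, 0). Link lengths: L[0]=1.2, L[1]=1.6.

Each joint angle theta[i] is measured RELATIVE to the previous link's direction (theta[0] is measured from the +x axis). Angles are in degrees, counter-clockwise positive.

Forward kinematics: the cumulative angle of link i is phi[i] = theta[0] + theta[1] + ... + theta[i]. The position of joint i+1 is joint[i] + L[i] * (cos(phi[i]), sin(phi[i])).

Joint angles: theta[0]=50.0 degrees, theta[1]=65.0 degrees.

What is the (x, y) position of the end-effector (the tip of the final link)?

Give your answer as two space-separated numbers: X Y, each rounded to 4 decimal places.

Answer: 0.0952 2.3693

Derivation:
joint[0] = (0.0000, 0.0000)  (base)
link 0: phi[0] = 50 = 50 deg
  cos(50 deg) = 0.6428, sin(50 deg) = 0.7660
  joint[1] = (0.0000, 0.0000) + 1.2 * (0.6428, 0.7660) = (0.0000 + 0.7713, 0.0000 + 0.9193) = (0.7713, 0.9193)
link 1: phi[1] = 50 + 65 = 115 deg
  cos(115 deg) = -0.4226, sin(115 deg) = 0.9063
  joint[2] = (0.7713, 0.9193) + 1.6 * (-0.4226, 0.9063) = (0.7713 + -0.6762, 0.9193 + 1.4501) = (0.0952, 2.3693)
End effector: (0.0952, 2.3693)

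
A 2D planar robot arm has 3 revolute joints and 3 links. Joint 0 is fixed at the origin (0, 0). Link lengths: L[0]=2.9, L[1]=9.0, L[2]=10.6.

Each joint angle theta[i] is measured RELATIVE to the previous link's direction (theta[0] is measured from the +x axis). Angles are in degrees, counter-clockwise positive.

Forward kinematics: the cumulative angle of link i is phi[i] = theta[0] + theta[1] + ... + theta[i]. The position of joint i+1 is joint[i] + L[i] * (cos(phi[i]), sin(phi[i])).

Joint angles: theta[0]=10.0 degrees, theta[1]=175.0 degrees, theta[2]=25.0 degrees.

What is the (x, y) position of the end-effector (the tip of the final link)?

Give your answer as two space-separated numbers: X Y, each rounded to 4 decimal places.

joint[0] = (0.0000, 0.0000)  (base)
link 0: phi[0] = 10 = 10 deg
  cos(10 deg) = 0.9848, sin(10 deg) = 0.1736
  joint[1] = (0.0000, 0.0000) + 2.9 * (0.9848, 0.1736) = (0.0000 + 2.8559, 0.0000 + 0.5036) = (2.8559, 0.5036)
link 1: phi[1] = 10 + 175 = 185 deg
  cos(185 deg) = -0.9962, sin(185 deg) = -0.0872
  joint[2] = (2.8559, 0.5036) + 9 * (-0.9962, -0.0872) = (2.8559 + -8.9658, 0.5036 + -0.7844) = (-6.1098, -0.2808)
link 2: phi[2] = 10 + 175 + 25 = 210 deg
  cos(210 deg) = -0.8660, sin(210 deg) = -0.5000
  joint[3] = (-6.1098, -0.2808) + 10.6 * (-0.8660, -0.5000) = (-6.1098 + -9.1799, -0.2808 + -5.3000) = (-15.2897, -5.5808)
End effector: (-15.2897, -5.5808)

Answer: -15.2897 -5.5808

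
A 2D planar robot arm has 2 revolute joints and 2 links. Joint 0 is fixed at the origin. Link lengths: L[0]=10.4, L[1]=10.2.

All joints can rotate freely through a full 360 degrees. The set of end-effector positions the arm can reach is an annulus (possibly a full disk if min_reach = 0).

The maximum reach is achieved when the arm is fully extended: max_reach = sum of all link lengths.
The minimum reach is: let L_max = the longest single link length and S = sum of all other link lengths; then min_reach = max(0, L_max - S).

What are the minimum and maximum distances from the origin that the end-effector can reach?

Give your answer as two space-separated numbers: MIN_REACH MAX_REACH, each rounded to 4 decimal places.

Answer: 0.2000 20.6000

Derivation:
Link lengths: [10.4, 10.2]
max_reach = 10.4 + 10.2 = 20.6
L_max = max([10.4, 10.2]) = 10.4
S (sum of others) = 20.6 - 10.4 = 10.2
min_reach = max(0, 10.4 - 10.2) = max(0, 0.2) = 0.2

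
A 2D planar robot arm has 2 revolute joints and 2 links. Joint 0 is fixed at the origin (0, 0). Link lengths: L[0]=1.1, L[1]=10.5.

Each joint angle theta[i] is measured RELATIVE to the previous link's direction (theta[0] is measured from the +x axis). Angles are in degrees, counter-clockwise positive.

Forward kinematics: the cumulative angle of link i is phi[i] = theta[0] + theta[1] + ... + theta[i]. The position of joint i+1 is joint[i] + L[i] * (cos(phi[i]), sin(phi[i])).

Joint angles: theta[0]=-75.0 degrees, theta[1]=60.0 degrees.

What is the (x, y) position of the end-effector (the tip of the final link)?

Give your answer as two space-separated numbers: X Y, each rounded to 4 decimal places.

Answer: 10.4269 -3.7801

Derivation:
joint[0] = (0.0000, 0.0000)  (base)
link 0: phi[0] = -75 = -75 deg
  cos(-75 deg) = 0.2588, sin(-75 deg) = -0.9659
  joint[1] = (0.0000, 0.0000) + 1.1 * (0.2588, -0.9659) = (0.0000 + 0.2847, 0.0000 + -1.0625) = (0.2847, -1.0625)
link 1: phi[1] = -75 + 60 = -15 deg
  cos(-15 deg) = 0.9659, sin(-15 deg) = -0.2588
  joint[2] = (0.2847, -1.0625) + 10.5 * (0.9659, -0.2588) = (0.2847 + 10.1422, -1.0625 + -2.7176) = (10.4269, -3.7801)
End effector: (10.4269, -3.7801)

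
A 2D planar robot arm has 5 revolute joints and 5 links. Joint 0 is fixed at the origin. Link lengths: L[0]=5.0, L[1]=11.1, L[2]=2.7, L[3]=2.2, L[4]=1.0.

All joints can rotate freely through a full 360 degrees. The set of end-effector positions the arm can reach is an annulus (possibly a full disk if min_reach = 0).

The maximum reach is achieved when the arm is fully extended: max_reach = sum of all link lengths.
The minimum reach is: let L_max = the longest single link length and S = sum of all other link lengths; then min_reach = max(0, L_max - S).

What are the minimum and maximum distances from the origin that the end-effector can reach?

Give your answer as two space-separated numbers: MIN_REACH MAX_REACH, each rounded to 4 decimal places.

Answer: 0.2000 22.0000

Derivation:
Link lengths: [5.0, 11.1, 2.7, 2.2, 1.0]
max_reach = 5 + 11.1 + 2.7 + 2.2 + 1 = 22
L_max = max([5.0, 11.1, 2.7, 2.2, 1.0]) = 11.1
S (sum of others) = 22 - 11.1 = 10.9
min_reach = max(0, 11.1 - 10.9) = max(0, 0.2) = 0.2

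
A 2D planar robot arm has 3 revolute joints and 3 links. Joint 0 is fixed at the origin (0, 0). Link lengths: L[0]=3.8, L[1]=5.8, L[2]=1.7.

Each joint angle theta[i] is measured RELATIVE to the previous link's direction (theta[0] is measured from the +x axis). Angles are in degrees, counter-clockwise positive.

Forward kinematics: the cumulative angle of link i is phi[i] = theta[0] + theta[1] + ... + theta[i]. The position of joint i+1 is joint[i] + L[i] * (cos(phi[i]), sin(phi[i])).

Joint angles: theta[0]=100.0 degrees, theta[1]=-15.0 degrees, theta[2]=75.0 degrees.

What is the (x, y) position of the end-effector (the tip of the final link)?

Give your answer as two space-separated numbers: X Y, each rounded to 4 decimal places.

Answer: -1.7518 10.1016

Derivation:
joint[0] = (0.0000, 0.0000)  (base)
link 0: phi[0] = 100 = 100 deg
  cos(100 deg) = -0.1736, sin(100 deg) = 0.9848
  joint[1] = (0.0000, 0.0000) + 3.8 * (-0.1736, 0.9848) = (0.0000 + -0.6599, 0.0000 + 3.7423) = (-0.6599, 3.7423)
link 1: phi[1] = 100 + -15 = 85 deg
  cos(85 deg) = 0.0872, sin(85 deg) = 0.9962
  joint[2] = (-0.6599, 3.7423) + 5.8 * (0.0872, 0.9962) = (-0.6599 + 0.5055, 3.7423 + 5.7779) = (-0.1544, 9.5202)
link 2: phi[2] = 100 + -15 + 75 = 160 deg
  cos(160 deg) = -0.9397, sin(160 deg) = 0.3420
  joint[3] = (-0.1544, 9.5202) + 1.7 * (-0.9397, 0.3420) = (-0.1544 + -1.5975, 9.5202 + 0.5814) = (-1.7518, 10.1016)
End effector: (-1.7518, 10.1016)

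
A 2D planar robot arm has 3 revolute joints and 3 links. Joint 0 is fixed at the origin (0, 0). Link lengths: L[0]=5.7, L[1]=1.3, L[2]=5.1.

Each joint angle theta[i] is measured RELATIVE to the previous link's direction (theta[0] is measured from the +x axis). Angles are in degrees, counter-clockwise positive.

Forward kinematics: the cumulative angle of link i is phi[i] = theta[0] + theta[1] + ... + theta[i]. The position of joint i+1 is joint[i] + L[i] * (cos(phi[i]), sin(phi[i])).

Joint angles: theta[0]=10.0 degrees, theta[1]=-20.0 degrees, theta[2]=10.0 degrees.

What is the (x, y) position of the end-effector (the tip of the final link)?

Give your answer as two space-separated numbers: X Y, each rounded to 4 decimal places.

joint[0] = (0.0000, 0.0000)  (base)
link 0: phi[0] = 10 = 10 deg
  cos(10 deg) = 0.9848, sin(10 deg) = 0.1736
  joint[1] = (0.0000, 0.0000) + 5.7 * (0.9848, 0.1736) = (0.0000 + 5.6134, 0.0000 + 0.9898) = (5.6134, 0.9898)
link 1: phi[1] = 10 + -20 = -10 deg
  cos(-10 deg) = 0.9848, sin(-10 deg) = -0.1736
  joint[2] = (5.6134, 0.9898) + 1.3 * (0.9848, -0.1736) = (5.6134 + 1.2803, 0.9898 + -0.2257) = (6.8937, 0.7641)
link 2: phi[2] = 10 + -20 + 10 = 0 deg
  cos(0 deg) = 1.0000, sin(0 deg) = 0.0000
  joint[3] = (6.8937, 0.7641) + 5.1 * (1.0000, 0.0000) = (6.8937 + 5.1000, 0.7641 + 0.0000) = (11.9937, 0.7641)
End effector: (11.9937, 0.7641)

Answer: 11.9937 0.7641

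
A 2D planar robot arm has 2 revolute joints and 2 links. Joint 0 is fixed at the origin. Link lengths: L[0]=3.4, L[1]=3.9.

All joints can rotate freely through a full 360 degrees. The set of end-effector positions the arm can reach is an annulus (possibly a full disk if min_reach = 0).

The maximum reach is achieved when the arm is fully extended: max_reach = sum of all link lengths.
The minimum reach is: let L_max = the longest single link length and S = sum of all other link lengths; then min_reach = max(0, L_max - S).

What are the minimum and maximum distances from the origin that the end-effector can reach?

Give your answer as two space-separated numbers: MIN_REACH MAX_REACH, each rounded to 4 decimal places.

Link lengths: [3.4, 3.9]
max_reach = 3.4 + 3.9 = 7.3
L_max = max([3.4, 3.9]) = 3.9
S (sum of others) = 7.3 - 3.9 = 3.4
min_reach = max(0, 3.9 - 3.4) = max(0, 0.5) = 0.5

Answer: 0.5000 7.3000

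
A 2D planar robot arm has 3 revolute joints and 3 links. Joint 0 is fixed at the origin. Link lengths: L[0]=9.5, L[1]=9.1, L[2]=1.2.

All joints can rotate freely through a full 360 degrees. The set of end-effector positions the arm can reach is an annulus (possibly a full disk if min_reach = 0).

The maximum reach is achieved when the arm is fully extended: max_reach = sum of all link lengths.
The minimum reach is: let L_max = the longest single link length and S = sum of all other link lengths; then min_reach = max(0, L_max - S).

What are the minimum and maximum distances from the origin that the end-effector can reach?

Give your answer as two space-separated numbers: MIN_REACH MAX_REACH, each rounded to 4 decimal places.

Answer: 0.0000 19.8000

Derivation:
Link lengths: [9.5, 9.1, 1.2]
max_reach = 9.5 + 9.1 + 1.2 = 19.8
L_max = max([9.5, 9.1, 1.2]) = 9.5
S (sum of others) = 19.8 - 9.5 = 10.3
min_reach = max(0, 9.5 - 10.3) = max(0, -0.8) = 0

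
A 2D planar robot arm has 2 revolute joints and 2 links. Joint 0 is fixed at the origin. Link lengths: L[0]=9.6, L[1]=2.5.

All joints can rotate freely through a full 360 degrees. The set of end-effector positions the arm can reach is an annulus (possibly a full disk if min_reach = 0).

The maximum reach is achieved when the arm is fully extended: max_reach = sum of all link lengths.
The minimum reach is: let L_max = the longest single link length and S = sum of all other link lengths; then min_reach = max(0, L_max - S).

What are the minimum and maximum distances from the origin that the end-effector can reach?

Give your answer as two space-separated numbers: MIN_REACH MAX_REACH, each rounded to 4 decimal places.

Answer: 7.1000 12.1000

Derivation:
Link lengths: [9.6, 2.5]
max_reach = 9.6 + 2.5 = 12.1
L_max = max([9.6, 2.5]) = 9.6
S (sum of others) = 12.1 - 9.6 = 2.5
min_reach = max(0, 9.6 - 2.5) = max(0, 7.1) = 7.1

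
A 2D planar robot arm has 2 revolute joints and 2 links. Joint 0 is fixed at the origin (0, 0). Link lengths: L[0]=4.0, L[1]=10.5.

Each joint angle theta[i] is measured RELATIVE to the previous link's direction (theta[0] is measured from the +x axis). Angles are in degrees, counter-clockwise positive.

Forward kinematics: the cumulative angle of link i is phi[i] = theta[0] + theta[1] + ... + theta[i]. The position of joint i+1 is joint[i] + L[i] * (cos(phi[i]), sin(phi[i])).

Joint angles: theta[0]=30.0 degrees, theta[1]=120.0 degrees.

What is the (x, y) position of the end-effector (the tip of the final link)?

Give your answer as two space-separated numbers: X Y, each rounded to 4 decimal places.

Answer: -5.6292 7.2500

Derivation:
joint[0] = (0.0000, 0.0000)  (base)
link 0: phi[0] = 30 = 30 deg
  cos(30 deg) = 0.8660, sin(30 deg) = 0.5000
  joint[1] = (0.0000, 0.0000) + 4 * (0.8660, 0.5000) = (0.0000 + 3.4641, 0.0000 + 2.0000) = (3.4641, 2.0000)
link 1: phi[1] = 30 + 120 = 150 deg
  cos(150 deg) = -0.8660, sin(150 deg) = 0.5000
  joint[2] = (3.4641, 2.0000) + 10.5 * (-0.8660, 0.5000) = (3.4641 + -9.0933, 2.0000 + 5.2500) = (-5.6292, 7.2500)
End effector: (-5.6292, 7.2500)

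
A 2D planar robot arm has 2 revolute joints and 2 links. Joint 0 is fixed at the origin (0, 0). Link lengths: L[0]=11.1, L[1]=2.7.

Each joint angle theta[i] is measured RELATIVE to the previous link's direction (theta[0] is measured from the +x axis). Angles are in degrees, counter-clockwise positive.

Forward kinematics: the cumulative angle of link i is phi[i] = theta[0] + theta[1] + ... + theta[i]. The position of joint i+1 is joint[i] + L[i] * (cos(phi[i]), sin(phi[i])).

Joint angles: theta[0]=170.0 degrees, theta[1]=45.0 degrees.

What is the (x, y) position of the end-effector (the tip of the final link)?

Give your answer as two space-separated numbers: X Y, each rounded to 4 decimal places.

Answer: -13.1431 0.3788

Derivation:
joint[0] = (0.0000, 0.0000)  (base)
link 0: phi[0] = 170 = 170 deg
  cos(170 deg) = -0.9848, sin(170 deg) = 0.1736
  joint[1] = (0.0000, 0.0000) + 11.1 * (-0.9848, 0.1736) = (0.0000 + -10.9314, 0.0000 + 1.9275) = (-10.9314, 1.9275)
link 1: phi[1] = 170 + 45 = 215 deg
  cos(215 deg) = -0.8192, sin(215 deg) = -0.5736
  joint[2] = (-10.9314, 1.9275) + 2.7 * (-0.8192, -0.5736) = (-10.9314 + -2.2117, 1.9275 + -1.5487) = (-13.1431, 0.3788)
End effector: (-13.1431, 0.3788)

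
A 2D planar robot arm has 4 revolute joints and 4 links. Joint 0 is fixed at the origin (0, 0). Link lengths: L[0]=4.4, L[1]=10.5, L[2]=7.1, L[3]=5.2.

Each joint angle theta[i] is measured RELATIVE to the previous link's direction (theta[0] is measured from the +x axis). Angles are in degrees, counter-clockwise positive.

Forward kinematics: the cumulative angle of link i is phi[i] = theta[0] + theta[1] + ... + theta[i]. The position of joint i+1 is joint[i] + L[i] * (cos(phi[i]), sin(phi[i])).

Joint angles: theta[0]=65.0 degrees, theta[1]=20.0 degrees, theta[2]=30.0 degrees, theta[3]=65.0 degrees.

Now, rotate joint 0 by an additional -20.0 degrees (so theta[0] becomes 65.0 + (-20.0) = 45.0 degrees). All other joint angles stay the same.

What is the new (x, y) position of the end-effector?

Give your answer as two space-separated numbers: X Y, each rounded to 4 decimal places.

joint[0] = (0.0000, 0.0000)  (base)
link 0: phi[0] = 45 = 45 deg
  cos(45 deg) = 0.7071, sin(45 deg) = 0.7071
  joint[1] = (0.0000, 0.0000) + 4.4 * (0.7071, 0.7071) = (0.0000 + 3.1113, 0.0000 + 3.1113) = (3.1113, 3.1113)
link 1: phi[1] = 45 + 20 = 65 deg
  cos(65 deg) = 0.4226, sin(65 deg) = 0.9063
  joint[2] = (3.1113, 3.1113) + 10.5 * (0.4226, 0.9063) = (3.1113 + 4.4375, 3.1113 + 9.5162) = (7.5488, 12.6275)
link 2: phi[2] = 45 + 20 + 30 = 95 deg
  cos(95 deg) = -0.0872, sin(95 deg) = 0.9962
  joint[3] = (7.5488, 12.6275) + 7.1 * (-0.0872, 0.9962) = (7.5488 + -0.6188, 12.6275 + 7.0730) = (6.9300, 19.7005)
link 3: phi[3] = 45 + 20 + 30 + 65 = 160 deg
  cos(160 deg) = -0.9397, sin(160 deg) = 0.3420
  joint[4] = (6.9300, 19.7005) + 5.2 * (-0.9397, 0.3420) = (6.9300 + -4.8864, 19.7005 + 1.7785) = (2.0436, 21.4790)
End effector: (2.0436, 21.4790)

Answer: 2.0436 21.4790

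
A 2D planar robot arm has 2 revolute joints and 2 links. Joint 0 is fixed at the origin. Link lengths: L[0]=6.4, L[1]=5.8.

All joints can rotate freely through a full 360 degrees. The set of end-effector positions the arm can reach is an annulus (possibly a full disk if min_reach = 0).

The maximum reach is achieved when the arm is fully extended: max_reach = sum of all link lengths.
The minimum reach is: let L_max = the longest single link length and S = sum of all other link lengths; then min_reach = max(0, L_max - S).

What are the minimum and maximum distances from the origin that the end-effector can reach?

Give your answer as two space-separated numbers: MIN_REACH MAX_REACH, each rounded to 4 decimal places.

Answer: 0.6000 12.2000

Derivation:
Link lengths: [6.4, 5.8]
max_reach = 6.4 + 5.8 = 12.2
L_max = max([6.4, 5.8]) = 6.4
S (sum of others) = 12.2 - 6.4 = 5.8
min_reach = max(0, 6.4 - 5.8) = max(0, 0.6) = 0.6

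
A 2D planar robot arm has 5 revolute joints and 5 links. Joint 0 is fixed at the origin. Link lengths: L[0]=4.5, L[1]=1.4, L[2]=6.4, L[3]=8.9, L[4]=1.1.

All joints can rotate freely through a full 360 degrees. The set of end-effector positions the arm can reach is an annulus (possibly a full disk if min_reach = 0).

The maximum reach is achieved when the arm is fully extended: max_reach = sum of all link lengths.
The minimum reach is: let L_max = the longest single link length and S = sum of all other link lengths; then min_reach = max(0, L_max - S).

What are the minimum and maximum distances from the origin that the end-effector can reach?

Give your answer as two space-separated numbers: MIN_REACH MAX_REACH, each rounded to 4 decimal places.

Link lengths: [4.5, 1.4, 6.4, 8.9, 1.1]
max_reach = 4.5 + 1.4 + 6.4 + 8.9 + 1.1 = 22.3
L_max = max([4.5, 1.4, 6.4, 8.9, 1.1]) = 8.9
S (sum of others) = 22.3 - 8.9 = 13.4
min_reach = max(0, 8.9 - 13.4) = max(0, -4.5) = 0

Answer: 0.0000 22.3000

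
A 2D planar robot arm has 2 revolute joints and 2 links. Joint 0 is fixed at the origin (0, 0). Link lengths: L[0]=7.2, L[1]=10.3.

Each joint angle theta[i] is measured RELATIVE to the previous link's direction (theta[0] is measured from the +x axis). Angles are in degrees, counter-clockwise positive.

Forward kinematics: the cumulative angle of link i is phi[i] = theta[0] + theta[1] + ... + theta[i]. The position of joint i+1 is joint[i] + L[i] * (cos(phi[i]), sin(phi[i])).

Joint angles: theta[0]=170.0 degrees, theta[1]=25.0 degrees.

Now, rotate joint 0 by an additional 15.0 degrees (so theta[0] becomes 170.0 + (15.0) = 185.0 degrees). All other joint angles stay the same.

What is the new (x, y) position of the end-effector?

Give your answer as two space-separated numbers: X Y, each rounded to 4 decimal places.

Answer: -16.0927 -5.7775

Derivation:
joint[0] = (0.0000, 0.0000)  (base)
link 0: phi[0] = 185 = 185 deg
  cos(185 deg) = -0.9962, sin(185 deg) = -0.0872
  joint[1] = (0.0000, 0.0000) + 7.2 * (-0.9962, -0.0872) = (0.0000 + -7.1726, 0.0000 + -0.6275) = (-7.1726, -0.6275)
link 1: phi[1] = 185 + 25 = 210 deg
  cos(210 deg) = -0.8660, sin(210 deg) = -0.5000
  joint[2] = (-7.1726, -0.6275) + 10.3 * (-0.8660, -0.5000) = (-7.1726 + -8.9201, -0.6275 + -5.1500) = (-16.0927, -5.7775)
End effector: (-16.0927, -5.7775)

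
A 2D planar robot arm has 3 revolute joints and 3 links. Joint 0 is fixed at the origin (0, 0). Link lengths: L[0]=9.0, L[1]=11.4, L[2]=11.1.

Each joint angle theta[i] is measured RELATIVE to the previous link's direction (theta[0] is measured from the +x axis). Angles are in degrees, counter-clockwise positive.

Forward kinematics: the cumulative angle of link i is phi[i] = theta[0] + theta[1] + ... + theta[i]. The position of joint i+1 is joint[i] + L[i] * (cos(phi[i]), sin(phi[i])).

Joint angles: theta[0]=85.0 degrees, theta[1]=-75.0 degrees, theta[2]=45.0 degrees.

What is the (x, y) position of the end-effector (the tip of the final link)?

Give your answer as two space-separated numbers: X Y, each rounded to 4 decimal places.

Answer: 18.3779 20.0379

Derivation:
joint[0] = (0.0000, 0.0000)  (base)
link 0: phi[0] = 85 = 85 deg
  cos(85 deg) = 0.0872, sin(85 deg) = 0.9962
  joint[1] = (0.0000, 0.0000) + 9 * (0.0872, 0.9962) = (0.0000 + 0.7844, 0.0000 + 8.9658) = (0.7844, 8.9658)
link 1: phi[1] = 85 + -75 = 10 deg
  cos(10 deg) = 0.9848, sin(10 deg) = 0.1736
  joint[2] = (0.7844, 8.9658) + 11.4 * (0.9848, 0.1736) = (0.7844 + 11.2268, 8.9658 + 1.9796) = (12.0112, 10.9453)
link 2: phi[2] = 85 + -75 + 45 = 55 deg
  cos(55 deg) = 0.5736, sin(55 deg) = 0.8192
  joint[3] = (12.0112, 10.9453) + 11.1 * (0.5736, 0.8192) = (12.0112 + 6.3667, 10.9453 + 9.0926) = (18.3779, 20.0379)
End effector: (18.3779, 20.0379)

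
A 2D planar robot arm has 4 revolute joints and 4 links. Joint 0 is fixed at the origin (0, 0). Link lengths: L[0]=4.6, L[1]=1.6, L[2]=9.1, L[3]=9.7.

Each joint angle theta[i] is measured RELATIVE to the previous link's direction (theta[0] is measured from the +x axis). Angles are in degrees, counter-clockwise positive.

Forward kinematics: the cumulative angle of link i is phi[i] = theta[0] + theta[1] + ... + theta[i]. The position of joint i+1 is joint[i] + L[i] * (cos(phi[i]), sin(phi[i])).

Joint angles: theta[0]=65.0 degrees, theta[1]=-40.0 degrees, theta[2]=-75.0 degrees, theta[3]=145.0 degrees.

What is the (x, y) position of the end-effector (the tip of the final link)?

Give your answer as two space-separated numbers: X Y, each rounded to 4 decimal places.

Answer: 8.3981 7.5373

Derivation:
joint[0] = (0.0000, 0.0000)  (base)
link 0: phi[0] = 65 = 65 deg
  cos(65 deg) = 0.4226, sin(65 deg) = 0.9063
  joint[1] = (0.0000, 0.0000) + 4.6 * (0.4226, 0.9063) = (0.0000 + 1.9440, 0.0000 + 4.1690) = (1.9440, 4.1690)
link 1: phi[1] = 65 + -40 = 25 deg
  cos(25 deg) = 0.9063, sin(25 deg) = 0.4226
  joint[2] = (1.9440, 4.1690) + 1.6 * (0.9063, 0.4226) = (1.9440 + 1.4501, 4.1690 + 0.6762) = (3.3941, 4.8452)
link 2: phi[2] = 65 + -40 + -75 = -50 deg
  cos(-50 deg) = 0.6428, sin(-50 deg) = -0.7660
  joint[3] = (3.3941, 4.8452) + 9.1 * (0.6428, -0.7660) = (3.3941 + 5.8494, 4.8452 + -6.9710) = (9.2435, -2.1258)
link 3: phi[3] = 65 + -40 + -75 + 145 = 95 deg
  cos(95 deg) = -0.0872, sin(95 deg) = 0.9962
  joint[4] = (9.2435, -2.1258) + 9.7 * (-0.0872, 0.9962) = (9.2435 + -0.8454, -2.1258 + 9.6631) = (8.3981, 7.5373)
End effector: (8.3981, 7.5373)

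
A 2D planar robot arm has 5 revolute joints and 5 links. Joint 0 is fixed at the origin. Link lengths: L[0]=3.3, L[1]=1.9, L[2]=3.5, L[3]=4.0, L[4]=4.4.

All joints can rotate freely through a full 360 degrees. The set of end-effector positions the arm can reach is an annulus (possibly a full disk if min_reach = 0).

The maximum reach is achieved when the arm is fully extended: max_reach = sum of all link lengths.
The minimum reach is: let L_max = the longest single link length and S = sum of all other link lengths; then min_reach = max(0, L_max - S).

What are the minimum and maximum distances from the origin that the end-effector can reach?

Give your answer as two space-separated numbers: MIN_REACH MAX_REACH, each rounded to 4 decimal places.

Link lengths: [3.3, 1.9, 3.5, 4.0, 4.4]
max_reach = 3.3 + 1.9 + 3.5 + 4 + 4.4 = 17.1
L_max = max([3.3, 1.9, 3.5, 4.0, 4.4]) = 4.4
S (sum of others) = 17.1 - 4.4 = 12.7
min_reach = max(0, 4.4 - 12.7) = max(0, -8.3) = 0

Answer: 0.0000 17.1000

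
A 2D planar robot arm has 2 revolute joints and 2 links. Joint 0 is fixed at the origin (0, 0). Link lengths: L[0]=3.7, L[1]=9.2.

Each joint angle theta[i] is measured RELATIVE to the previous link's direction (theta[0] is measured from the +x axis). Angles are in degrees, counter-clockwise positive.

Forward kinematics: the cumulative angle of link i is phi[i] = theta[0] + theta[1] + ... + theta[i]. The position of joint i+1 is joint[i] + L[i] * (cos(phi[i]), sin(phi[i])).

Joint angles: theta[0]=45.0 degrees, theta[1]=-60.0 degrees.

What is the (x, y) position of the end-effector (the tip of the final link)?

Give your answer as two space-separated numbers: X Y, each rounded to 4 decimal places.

joint[0] = (0.0000, 0.0000)  (base)
link 0: phi[0] = 45 = 45 deg
  cos(45 deg) = 0.7071, sin(45 deg) = 0.7071
  joint[1] = (0.0000, 0.0000) + 3.7 * (0.7071, 0.7071) = (0.0000 + 2.6163, 0.0000 + 2.6163) = (2.6163, 2.6163)
link 1: phi[1] = 45 + -60 = -15 deg
  cos(-15 deg) = 0.9659, sin(-15 deg) = -0.2588
  joint[2] = (2.6163, 2.6163) + 9.2 * (0.9659, -0.2588) = (2.6163 + 8.8865, 2.6163 + -2.3811) = (11.5028, 0.2352)
End effector: (11.5028, 0.2352)

Answer: 11.5028 0.2352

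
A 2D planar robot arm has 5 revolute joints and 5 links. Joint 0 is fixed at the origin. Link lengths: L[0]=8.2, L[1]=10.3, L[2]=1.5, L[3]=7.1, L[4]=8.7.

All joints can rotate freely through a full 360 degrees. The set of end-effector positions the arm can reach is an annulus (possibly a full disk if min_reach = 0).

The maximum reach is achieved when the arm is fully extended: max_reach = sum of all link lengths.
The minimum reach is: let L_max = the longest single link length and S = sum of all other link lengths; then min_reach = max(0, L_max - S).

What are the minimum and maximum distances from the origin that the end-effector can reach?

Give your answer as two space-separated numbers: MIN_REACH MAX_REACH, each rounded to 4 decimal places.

Answer: 0.0000 35.8000

Derivation:
Link lengths: [8.2, 10.3, 1.5, 7.1, 8.7]
max_reach = 8.2 + 10.3 + 1.5 + 7.1 + 8.7 = 35.8
L_max = max([8.2, 10.3, 1.5, 7.1, 8.7]) = 10.3
S (sum of others) = 35.8 - 10.3 = 25.5
min_reach = max(0, 10.3 - 25.5) = max(0, -15.2) = 0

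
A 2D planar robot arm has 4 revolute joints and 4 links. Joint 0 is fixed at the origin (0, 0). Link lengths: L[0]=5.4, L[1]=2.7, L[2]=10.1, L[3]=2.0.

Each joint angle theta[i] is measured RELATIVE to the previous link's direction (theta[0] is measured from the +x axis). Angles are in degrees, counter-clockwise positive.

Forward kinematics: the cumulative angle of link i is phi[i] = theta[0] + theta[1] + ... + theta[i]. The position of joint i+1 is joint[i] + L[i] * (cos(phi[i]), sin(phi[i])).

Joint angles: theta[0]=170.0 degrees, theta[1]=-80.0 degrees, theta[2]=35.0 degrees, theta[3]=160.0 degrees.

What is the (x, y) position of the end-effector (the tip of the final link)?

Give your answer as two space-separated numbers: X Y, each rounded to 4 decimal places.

Answer: -10.5934 9.9793

Derivation:
joint[0] = (0.0000, 0.0000)  (base)
link 0: phi[0] = 170 = 170 deg
  cos(170 deg) = -0.9848, sin(170 deg) = 0.1736
  joint[1] = (0.0000, 0.0000) + 5.4 * (-0.9848, 0.1736) = (0.0000 + -5.3180, 0.0000 + 0.9377) = (-5.3180, 0.9377)
link 1: phi[1] = 170 + -80 = 90 deg
  cos(90 deg) = 0.0000, sin(90 deg) = 1.0000
  joint[2] = (-5.3180, 0.9377) + 2.7 * (0.0000, 1.0000) = (-5.3180 + 0.0000, 0.9377 + 2.7000) = (-5.3180, 3.6377)
link 2: phi[2] = 170 + -80 + 35 = 125 deg
  cos(125 deg) = -0.5736, sin(125 deg) = 0.8192
  joint[3] = (-5.3180, 3.6377) + 10.1 * (-0.5736, 0.8192) = (-5.3180 + -5.7931, 3.6377 + 8.2734) = (-11.1111, 11.9111)
link 3: phi[3] = 170 + -80 + 35 + 160 = 285 deg
  cos(285 deg) = 0.2588, sin(285 deg) = -0.9659
  joint[4] = (-11.1111, 11.9111) + 2 * (0.2588, -0.9659) = (-11.1111 + 0.5176, 11.9111 + -1.9319) = (-10.5934, 9.9793)
End effector: (-10.5934, 9.9793)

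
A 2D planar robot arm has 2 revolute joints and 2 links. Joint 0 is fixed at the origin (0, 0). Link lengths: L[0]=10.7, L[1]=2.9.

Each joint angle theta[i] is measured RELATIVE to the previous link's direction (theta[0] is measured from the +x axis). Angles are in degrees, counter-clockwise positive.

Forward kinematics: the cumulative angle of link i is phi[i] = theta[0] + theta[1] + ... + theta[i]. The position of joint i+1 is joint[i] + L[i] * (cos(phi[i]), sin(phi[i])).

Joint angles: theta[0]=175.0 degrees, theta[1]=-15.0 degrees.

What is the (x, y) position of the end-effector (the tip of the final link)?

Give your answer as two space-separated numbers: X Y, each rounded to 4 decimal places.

joint[0] = (0.0000, 0.0000)  (base)
link 0: phi[0] = 175 = 175 deg
  cos(175 deg) = -0.9962, sin(175 deg) = 0.0872
  joint[1] = (0.0000, 0.0000) + 10.7 * (-0.9962, 0.0872) = (0.0000 + -10.6593, 0.0000 + 0.9326) = (-10.6593, 0.9326)
link 1: phi[1] = 175 + -15 = 160 deg
  cos(160 deg) = -0.9397, sin(160 deg) = 0.3420
  joint[2] = (-10.6593, 0.9326) + 2.9 * (-0.9397, 0.3420) = (-10.6593 + -2.7251, 0.9326 + 0.9919) = (-13.3844, 1.9244)
End effector: (-13.3844, 1.9244)

Answer: -13.3844 1.9244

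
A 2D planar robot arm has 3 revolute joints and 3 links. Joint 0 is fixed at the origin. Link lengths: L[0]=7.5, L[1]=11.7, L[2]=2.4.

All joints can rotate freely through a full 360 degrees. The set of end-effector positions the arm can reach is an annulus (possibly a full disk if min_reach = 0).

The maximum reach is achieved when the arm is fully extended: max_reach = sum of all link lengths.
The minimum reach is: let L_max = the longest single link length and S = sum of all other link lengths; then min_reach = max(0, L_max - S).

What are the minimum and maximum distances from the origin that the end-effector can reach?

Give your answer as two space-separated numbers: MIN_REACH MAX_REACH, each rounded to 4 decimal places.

Link lengths: [7.5, 11.7, 2.4]
max_reach = 7.5 + 11.7 + 2.4 = 21.6
L_max = max([7.5, 11.7, 2.4]) = 11.7
S (sum of others) = 21.6 - 11.7 = 9.9
min_reach = max(0, 11.7 - 9.9) = max(0, 1.8) = 1.8

Answer: 1.8000 21.6000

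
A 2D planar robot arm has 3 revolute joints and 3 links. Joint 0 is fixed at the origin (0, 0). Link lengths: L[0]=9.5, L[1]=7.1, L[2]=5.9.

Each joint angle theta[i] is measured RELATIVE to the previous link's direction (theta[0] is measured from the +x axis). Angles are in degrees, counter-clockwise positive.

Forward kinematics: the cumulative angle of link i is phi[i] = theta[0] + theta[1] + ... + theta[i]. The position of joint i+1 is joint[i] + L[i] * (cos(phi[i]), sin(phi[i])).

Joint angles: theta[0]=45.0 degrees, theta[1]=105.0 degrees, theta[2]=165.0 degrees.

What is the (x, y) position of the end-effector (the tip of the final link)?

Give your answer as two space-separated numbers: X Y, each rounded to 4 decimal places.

Answer: 4.7407 6.0956

Derivation:
joint[0] = (0.0000, 0.0000)  (base)
link 0: phi[0] = 45 = 45 deg
  cos(45 deg) = 0.7071, sin(45 deg) = 0.7071
  joint[1] = (0.0000, 0.0000) + 9.5 * (0.7071, 0.7071) = (0.0000 + 6.7175, 0.0000 + 6.7175) = (6.7175, 6.7175)
link 1: phi[1] = 45 + 105 = 150 deg
  cos(150 deg) = -0.8660, sin(150 deg) = 0.5000
  joint[2] = (6.7175, 6.7175) + 7.1 * (-0.8660, 0.5000) = (6.7175 + -6.1488, 6.7175 + 3.5500) = (0.5687, 10.2675)
link 2: phi[2] = 45 + 105 + 165 = 315 deg
  cos(315 deg) = 0.7071, sin(315 deg) = -0.7071
  joint[3] = (0.5687, 10.2675) + 5.9 * (0.7071, -0.7071) = (0.5687 + 4.1719, 10.2675 + -4.1719) = (4.7407, 6.0956)
End effector: (4.7407, 6.0956)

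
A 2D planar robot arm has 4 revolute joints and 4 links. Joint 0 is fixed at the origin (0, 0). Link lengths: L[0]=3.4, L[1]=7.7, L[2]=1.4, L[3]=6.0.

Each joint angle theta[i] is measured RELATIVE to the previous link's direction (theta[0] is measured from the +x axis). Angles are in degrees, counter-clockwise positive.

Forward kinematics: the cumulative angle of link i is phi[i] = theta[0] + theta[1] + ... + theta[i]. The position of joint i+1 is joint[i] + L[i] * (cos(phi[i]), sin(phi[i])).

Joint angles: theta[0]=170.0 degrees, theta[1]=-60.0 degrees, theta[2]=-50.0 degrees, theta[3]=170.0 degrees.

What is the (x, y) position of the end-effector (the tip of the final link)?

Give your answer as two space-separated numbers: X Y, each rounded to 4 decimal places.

Answer: -9.1386 4.4422

Derivation:
joint[0] = (0.0000, 0.0000)  (base)
link 0: phi[0] = 170 = 170 deg
  cos(170 deg) = -0.9848, sin(170 deg) = 0.1736
  joint[1] = (0.0000, 0.0000) + 3.4 * (-0.9848, 0.1736) = (0.0000 + -3.3483, 0.0000 + 0.5904) = (-3.3483, 0.5904)
link 1: phi[1] = 170 + -60 = 110 deg
  cos(110 deg) = -0.3420, sin(110 deg) = 0.9397
  joint[2] = (-3.3483, 0.5904) + 7.7 * (-0.3420, 0.9397) = (-3.3483 + -2.6336, 0.5904 + 7.2356) = (-5.9819, 7.8260)
link 2: phi[2] = 170 + -60 + -50 = 60 deg
  cos(60 deg) = 0.5000, sin(60 deg) = 0.8660
  joint[3] = (-5.9819, 7.8260) + 1.4 * (0.5000, 0.8660) = (-5.9819 + 0.7000, 7.8260 + 1.2124) = (-5.2819, 9.0385)
link 3: phi[3] = 170 + -60 + -50 + 170 = 230 deg
  cos(230 deg) = -0.6428, sin(230 deg) = -0.7660
  joint[4] = (-5.2819, 9.0385) + 6 * (-0.6428, -0.7660) = (-5.2819 + -3.8567, 9.0385 + -4.5963) = (-9.1386, 4.4422)
End effector: (-9.1386, 4.4422)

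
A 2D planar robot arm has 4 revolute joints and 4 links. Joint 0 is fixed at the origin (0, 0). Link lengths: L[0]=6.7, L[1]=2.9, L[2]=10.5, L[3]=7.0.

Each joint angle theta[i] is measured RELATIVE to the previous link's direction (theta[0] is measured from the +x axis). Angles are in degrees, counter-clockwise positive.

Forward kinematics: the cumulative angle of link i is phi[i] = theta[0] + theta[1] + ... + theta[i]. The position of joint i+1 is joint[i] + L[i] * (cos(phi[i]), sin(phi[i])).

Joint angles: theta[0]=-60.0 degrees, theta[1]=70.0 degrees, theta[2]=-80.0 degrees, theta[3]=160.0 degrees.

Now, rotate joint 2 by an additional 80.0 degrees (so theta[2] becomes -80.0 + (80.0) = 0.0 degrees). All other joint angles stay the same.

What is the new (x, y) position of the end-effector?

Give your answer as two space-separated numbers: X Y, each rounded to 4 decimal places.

Answer: 9.6528 -2.2599

Derivation:
joint[0] = (0.0000, 0.0000)  (base)
link 0: phi[0] = -60 = -60 deg
  cos(-60 deg) = 0.5000, sin(-60 deg) = -0.8660
  joint[1] = (0.0000, 0.0000) + 6.7 * (0.5000, -0.8660) = (0.0000 + 3.3500, 0.0000 + -5.8024) = (3.3500, -5.8024)
link 1: phi[1] = -60 + 70 = 10 deg
  cos(10 deg) = 0.9848, sin(10 deg) = 0.1736
  joint[2] = (3.3500, -5.8024) + 2.9 * (0.9848, 0.1736) = (3.3500 + 2.8559, -5.8024 + 0.5036) = (6.2059, -5.2988)
link 2: phi[2] = -60 + 70 + 0 = 10 deg
  cos(10 deg) = 0.9848, sin(10 deg) = 0.1736
  joint[3] = (6.2059, -5.2988) + 10.5 * (0.9848, 0.1736) = (6.2059 + 10.3405, -5.2988 + 1.8233) = (16.5464, -3.4755)
link 3: phi[3] = -60 + 70 + 0 + 160 = 170 deg
  cos(170 deg) = -0.9848, sin(170 deg) = 0.1736
  joint[4] = (16.5464, -3.4755) + 7 * (-0.9848, 0.1736) = (16.5464 + -6.8937, -3.4755 + 1.2155) = (9.6528, -2.2599)
End effector: (9.6528, -2.2599)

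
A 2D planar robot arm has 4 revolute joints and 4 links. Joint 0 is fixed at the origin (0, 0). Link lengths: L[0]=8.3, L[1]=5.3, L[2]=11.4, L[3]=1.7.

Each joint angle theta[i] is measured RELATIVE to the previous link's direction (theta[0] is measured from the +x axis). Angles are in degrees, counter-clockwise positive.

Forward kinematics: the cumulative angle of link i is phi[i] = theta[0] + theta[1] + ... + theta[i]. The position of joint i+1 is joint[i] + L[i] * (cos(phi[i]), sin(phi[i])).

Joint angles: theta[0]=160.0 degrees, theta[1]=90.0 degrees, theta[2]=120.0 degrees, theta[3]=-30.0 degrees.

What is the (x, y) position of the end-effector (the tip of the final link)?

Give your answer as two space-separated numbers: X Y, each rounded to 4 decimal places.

joint[0] = (0.0000, 0.0000)  (base)
link 0: phi[0] = 160 = 160 deg
  cos(160 deg) = -0.9397, sin(160 deg) = 0.3420
  joint[1] = (0.0000, 0.0000) + 8.3 * (-0.9397, 0.3420) = (0.0000 + -7.7994, 0.0000 + 2.8388) = (-7.7994, 2.8388)
link 1: phi[1] = 160 + 90 = 250 deg
  cos(250 deg) = -0.3420, sin(250 deg) = -0.9397
  joint[2] = (-7.7994, 2.8388) + 5.3 * (-0.3420, -0.9397) = (-7.7994 + -1.8127, 2.8388 + -4.9804) = (-9.6122, -2.1416)
link 2: phi[2] = 160 + 90 + 120 = 370 deg
  cos(370 deg) = 0.9848, sin(370 deg) = 0.1736
  joint[3] = (-9.6122, -2.1416) + 11.4 * (0.9848, 0.1736) = (-9.6122 + 11.2268, -2.1416 + 1.9796) = (1.6147, -0.1620)
link 3: phi[3] = 160 + 90 + 120 + -30 = 340 deg
  cos(340 deg) = 0.9397, sin(340 deg) = -0.3420
  joint[4] = (1.6147, -0.1620) + 1.7 * (0.9397, -0.3420) = (1.6147 + 1.5975, -0.1620 + -0.5814) = (3.2121, -0.7434)
End effector: (3.2121, -0.7434)

Answer: 3.2121 -0.7434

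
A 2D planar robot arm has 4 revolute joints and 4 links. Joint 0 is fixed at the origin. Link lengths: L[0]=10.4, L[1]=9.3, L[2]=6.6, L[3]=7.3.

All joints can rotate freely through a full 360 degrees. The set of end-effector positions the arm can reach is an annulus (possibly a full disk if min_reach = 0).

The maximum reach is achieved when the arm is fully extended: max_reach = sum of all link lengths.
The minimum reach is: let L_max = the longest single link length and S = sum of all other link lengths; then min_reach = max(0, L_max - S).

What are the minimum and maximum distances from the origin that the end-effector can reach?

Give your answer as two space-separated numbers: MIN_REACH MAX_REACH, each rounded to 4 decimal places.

Answer: 0.0000 33.6000

Derivation:
Link lengths: [10.4, 9.3, 6.6, 7.3]
max_reach = 10.4 + 9.3 + 6.6 + 7.3 = 33.6
L_max = max([10.4, 9.3, 6.6, 7.3]) = 10.4
S (sum of others) = 33.6 - 10.4 = 23.2
min_reach = max(0, 10.4 - 23.2) = max(0, -12.8) = 0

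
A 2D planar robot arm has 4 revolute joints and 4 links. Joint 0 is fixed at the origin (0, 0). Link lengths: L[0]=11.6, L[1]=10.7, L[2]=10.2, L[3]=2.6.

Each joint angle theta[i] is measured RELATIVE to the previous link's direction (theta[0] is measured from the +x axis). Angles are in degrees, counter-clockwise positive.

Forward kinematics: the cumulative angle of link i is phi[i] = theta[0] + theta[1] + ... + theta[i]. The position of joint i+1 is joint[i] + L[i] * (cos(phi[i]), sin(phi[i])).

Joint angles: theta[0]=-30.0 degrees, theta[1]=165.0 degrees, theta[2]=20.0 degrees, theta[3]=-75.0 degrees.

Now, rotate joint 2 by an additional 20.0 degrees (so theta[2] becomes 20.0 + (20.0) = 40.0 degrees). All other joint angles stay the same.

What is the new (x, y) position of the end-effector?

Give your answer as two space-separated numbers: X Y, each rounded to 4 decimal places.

Answer: -8.1328 5.2155

Derivation:
joint[0] = (0.0000, 0.0000)  (base)
link 0: phi[0] = -30 = -30 deg
  cos(-30 deg) = 0.8660, sin(-30 deg) = -0.5000
  joint[1] = (0.0000, 0.0000) + 11.6 * (0.8660, -0.5000) = (0.0000 + 10.0459, 0.0000 + -5.8000) = (10.0459, -5.8000)
link 1: phi[1] = -30 + 165 = 135 deg
  cos(135 deg) = -0.7071, sin(135 deg) = 0.7071
  joint[2] = (10.0459, -5.8000) + 10.7 * (-0.7071, 0.7071) = (10.0459 + -7.5660, -5.8000 + 7.5660) = (2.4799, 1.7660)
link 2: phi[2] = -30 + 165 + 40 = 175 deg
  cos(175 deg) = -0.9962, sin(175 deg) = 0.0872
  joint[3] = (2.4799, 1.7660) + 10.2 * (-0.9962, 0.0872) = (2.4799 + -10.1612, 1.7660 + 0.8890) = (-7.6813, 2.6550)
link 3: phi[3] = -30 + 165 + 40 + -75 = 100 deg
  cos(100 deg) = -0.1736, sin(100 deg) = 0.9848
  joint[4] = (-7.6813, 2.6550) + 2.6 * (-0.1736, 0.9848) = (-7.6813 + -0.4515, 2.6550 + 2.5605) = (-8.1328, 5.2155)
End effector: (-8.1328, 5.2155)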